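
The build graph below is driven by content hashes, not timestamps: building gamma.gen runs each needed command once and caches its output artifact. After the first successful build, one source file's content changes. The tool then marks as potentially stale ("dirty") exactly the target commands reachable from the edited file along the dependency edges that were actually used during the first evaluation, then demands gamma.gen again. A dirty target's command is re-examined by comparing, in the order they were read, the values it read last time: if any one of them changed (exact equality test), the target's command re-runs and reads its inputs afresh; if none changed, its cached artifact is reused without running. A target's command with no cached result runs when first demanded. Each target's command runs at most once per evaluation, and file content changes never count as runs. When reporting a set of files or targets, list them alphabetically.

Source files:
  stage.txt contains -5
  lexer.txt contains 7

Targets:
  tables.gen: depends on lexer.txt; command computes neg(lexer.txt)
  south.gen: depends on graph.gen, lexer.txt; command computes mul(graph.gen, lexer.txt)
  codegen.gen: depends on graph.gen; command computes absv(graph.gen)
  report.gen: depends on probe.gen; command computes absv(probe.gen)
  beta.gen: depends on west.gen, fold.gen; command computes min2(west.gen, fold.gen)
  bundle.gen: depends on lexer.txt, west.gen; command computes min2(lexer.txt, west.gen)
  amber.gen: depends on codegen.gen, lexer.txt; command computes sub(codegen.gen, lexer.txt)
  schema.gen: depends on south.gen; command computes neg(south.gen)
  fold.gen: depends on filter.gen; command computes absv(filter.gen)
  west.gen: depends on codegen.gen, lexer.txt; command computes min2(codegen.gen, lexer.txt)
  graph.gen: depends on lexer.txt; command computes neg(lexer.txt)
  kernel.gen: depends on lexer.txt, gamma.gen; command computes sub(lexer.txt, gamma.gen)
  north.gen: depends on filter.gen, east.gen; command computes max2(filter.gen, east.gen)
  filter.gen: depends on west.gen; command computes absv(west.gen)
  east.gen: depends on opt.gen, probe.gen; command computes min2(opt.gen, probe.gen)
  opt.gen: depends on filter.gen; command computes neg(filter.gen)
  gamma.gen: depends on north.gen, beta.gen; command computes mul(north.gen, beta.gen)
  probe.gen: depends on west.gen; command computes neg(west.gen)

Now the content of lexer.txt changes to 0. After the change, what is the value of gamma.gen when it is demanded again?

gamma.gen now evaluates to 0.

Initial pass — values computed on the first demand:
  graph.gen = neg(7) = -7
  codegen.gen = absv(-7) = 7
  west.gen = min2(7, 7) = 7
  filter.gen = absv(7) = 7
  fold.gen = absv(7) = 7
  beta.gen = min2(7, 7) = 7
  opt.gen = neg(7) = -7
  probe.gen = neg(7) = -7
  east.gen = min2(-7, -7) = -7
  north.gen = max2(7, -7) = 7
  gamma.gen = mul(7, 7) = 49

Second demand — change propagation:
  graph.gen: re-runs because lexer.txt 7->0; new result 0.
  codegen.gen: re-runs because graph.gen -7->0; new result 0.
  west.gen: re-runs because codegen.gen 7->0; lexer.txt 7->0; new result 0.
  filter.gen: re-runs because west.gen 7->0; new result 0.
  fold.gen: re-runs because filter.gen 7->0; new result 0.
  beta.gen: re-runs because west.gen 7->0; fold.gen 7->0; new result 0.
  opt.gen: re-runs because filter.gen 7->0; new result 0.
  probe.gen: re-runs because west.gen 7->0; new result 0.
  east.gen: re-runs because opt.gen -7->0; probe.gen -7->0; new result 0.
  north.gen: re-runs because filter.gen 7->0; east.gen -7->0; new result 0.
  gamma.gen: re-runs because north.gen 7->0; beta.gen 7->0; new result 0.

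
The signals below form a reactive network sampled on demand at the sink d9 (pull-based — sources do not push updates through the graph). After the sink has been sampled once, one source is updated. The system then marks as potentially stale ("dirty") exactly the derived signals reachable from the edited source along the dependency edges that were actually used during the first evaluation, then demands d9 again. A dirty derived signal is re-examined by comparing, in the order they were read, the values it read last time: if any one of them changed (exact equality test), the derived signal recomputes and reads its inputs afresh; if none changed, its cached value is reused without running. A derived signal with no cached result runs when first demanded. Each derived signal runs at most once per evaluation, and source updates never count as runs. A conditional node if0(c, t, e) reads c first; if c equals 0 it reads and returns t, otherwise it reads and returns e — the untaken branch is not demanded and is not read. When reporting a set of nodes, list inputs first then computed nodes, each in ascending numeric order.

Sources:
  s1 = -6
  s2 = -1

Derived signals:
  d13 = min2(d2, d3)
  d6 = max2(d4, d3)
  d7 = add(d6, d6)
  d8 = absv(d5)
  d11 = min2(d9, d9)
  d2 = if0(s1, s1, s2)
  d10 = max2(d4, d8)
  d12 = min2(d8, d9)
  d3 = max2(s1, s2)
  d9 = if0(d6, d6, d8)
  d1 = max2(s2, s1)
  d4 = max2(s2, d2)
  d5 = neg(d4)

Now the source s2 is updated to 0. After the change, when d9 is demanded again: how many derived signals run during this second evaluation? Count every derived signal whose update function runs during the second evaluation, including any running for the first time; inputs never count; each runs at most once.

Initial pass — values computed on the first demand:
  d2 = if0(s1=-6 -> else branch s2) = -1
  d3 = max2(-6, -1) = -1
  d4 = max2(-1, -1) = -1
  d5 = neg(-1) = 1
  d6 = max2(-1, -1) = -1
  d8 = absv(1) = 1
  d9 = if0(d6=-1 -> else branch d8) = 1

Second demand — change propagation:
  d2: re-runs because s2 -1->0; new result 0.
  d3: re-runs because s2 -1->0; new result 0.
  d4: re-runs because s2 -1->0; d2 -1->0; new result 0.
  d5: dirty yet unreached — the second evaluation never asks for it.
  d6: re-runs because d4 -1->0; d3 -1->0; new result 0.
  d8: dirty yet unreached — the second evaluation never asks for it.
  d9: re-runs because d6 -1->0; new result 0.

The important point: the flipped condition redirects demand; d5, d8 are left stale, never re-checked.

Run set: d2, d3, d4, d6, d9 (5 run).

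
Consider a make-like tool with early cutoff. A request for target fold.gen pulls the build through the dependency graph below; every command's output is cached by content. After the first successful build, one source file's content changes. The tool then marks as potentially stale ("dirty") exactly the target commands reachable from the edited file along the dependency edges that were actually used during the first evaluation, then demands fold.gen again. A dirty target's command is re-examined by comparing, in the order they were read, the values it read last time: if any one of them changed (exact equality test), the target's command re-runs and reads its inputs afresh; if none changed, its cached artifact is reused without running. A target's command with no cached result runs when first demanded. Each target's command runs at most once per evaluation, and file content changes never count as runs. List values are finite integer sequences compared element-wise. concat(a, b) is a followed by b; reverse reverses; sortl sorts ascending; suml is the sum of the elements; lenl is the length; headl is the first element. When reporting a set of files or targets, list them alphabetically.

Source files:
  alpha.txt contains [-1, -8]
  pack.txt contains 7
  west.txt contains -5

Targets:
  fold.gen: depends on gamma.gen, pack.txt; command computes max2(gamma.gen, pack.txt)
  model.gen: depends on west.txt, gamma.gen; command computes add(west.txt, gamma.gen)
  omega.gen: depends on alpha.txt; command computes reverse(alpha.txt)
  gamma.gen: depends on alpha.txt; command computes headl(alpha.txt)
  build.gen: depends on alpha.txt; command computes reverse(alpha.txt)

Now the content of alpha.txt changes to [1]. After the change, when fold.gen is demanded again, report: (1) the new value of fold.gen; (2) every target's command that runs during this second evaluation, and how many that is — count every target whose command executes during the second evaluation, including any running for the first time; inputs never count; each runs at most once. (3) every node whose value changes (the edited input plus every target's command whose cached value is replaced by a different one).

First demand of the output computes:
  gamma.gen = headl([-1, -8]) = -1
  fold.gen = max2(-1, 7) = 7

After the edit, cleaning proceeds:
  gamma.gen: a read changed (alpha.txt [-1, -8]->[1]) — executes, giving 1.
  fold.gen: a read changed (gamma.gen -1->1) — executes, giving 7 — identical to its old value.

Demanding fold.gen again yields 7.
2 target commands run: fold.gen, gamma.gen.
The nodes whose values change: alpha.txt, gamma.gen.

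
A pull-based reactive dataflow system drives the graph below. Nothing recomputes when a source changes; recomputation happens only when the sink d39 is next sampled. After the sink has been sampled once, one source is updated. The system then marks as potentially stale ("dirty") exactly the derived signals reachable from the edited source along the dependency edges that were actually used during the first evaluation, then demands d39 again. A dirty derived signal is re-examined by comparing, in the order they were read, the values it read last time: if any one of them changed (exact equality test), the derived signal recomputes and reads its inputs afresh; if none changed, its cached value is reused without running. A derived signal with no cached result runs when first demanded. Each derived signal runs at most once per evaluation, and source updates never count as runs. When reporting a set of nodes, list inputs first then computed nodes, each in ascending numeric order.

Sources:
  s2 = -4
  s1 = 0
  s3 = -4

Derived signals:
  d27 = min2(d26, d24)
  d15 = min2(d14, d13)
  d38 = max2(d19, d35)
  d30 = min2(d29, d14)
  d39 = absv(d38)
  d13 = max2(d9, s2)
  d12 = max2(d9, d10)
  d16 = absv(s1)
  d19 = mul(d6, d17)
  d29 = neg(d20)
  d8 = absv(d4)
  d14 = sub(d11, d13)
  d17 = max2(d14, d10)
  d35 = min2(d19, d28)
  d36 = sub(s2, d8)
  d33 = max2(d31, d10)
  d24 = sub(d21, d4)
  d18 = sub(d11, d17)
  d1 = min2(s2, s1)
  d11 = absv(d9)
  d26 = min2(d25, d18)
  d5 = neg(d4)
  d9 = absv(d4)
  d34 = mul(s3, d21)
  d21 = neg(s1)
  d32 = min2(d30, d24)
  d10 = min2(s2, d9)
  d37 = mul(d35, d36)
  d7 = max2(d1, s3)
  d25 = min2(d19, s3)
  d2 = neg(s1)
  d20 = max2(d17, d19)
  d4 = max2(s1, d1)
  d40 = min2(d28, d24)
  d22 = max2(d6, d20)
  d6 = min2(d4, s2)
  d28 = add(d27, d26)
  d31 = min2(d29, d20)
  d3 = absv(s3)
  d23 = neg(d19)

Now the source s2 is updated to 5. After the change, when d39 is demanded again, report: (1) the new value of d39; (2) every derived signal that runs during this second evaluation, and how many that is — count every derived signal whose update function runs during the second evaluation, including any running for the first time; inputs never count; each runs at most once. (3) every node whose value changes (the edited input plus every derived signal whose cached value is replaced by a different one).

First evaluation (everything demanded from the output):
  d1 = min2(-4, 0) = -4
  d4 = max2(0, -4) = 0
  d6 = min2(0, -4) = -4
  d9 = absv(0) = 0
  d10 = min2(-4, 0) = -4
  d11 = absv(0) = 0
  d13 = max2(0, -4) = 0
  d14 = sub(0, 0) = 0
  d17 = max2(0, -4) = 0
  d18 = sub(0, 0) = 0
  d19 = mul(-4, 0) = 0
  d21 = neg(0) = 0
  d24 = sub(0, 0) = 0
  d25 = min2(0, -4) = -4
  d26 = min2(-4, 0) = -4
  d27 = min2(-4, 0) = -4
  d28 = add(-4, -4) = -8
  d35 = min2(0, -8) = -8
  d38 = max2(0, -8) = 0
  d39 = absv(0) = 0

Propagation after the edit:
  d1: runs — s2 -4->5; result 0.
  d4: runs — d1 -4->0; result 0 (same value as before).
  d6: runs — s2 -4->5; result 0.
  d9: checked — values it read are unchanged (d4 unchanged); reused cached 0 without running.
  d10: runs — s2 -4->5; result 0.
  d11: checked — values it read are unchanged (d9 unchanged); reused cached 0 without running.
  d13: runs — s2 -4->5; result 5.
  d14: runs — d13 0->5; result -5.
  d17: runs — d14 0->-5; d10 -4->0; result 0 (same value as before).
  d18: checked — values it read are unchanged (d11 unchanged, d17 unchanged); reused cached 0 without running.
  d19: runs — d6 -4->0; result 0 (same value as before).
  d24: checked — values it read are unchanged (d21 unchanged, d4 unchanged); reused cached 0 without running.
  d25: checked — values it read are unchanged (d19 unchanged, s3 unchanged); reused cached -4 without running.
  d26: checked — values it read are unchanged (d25 unchanged, d18 unchanged); reused cached -4 without running.
  d27: checked — values it read are unchanged (d26 unchanged, d24 unchanged); reused cached -4 without running.
  d28: checked — values it read are unchanged (d27 unchanged, d26 unchanged); reused cached -8 without running.
  d35: checked — values it read are unchanged (d19 unchanged, d28 unchanged); reused cached -8 without running.
  d38: checked — values it read are unchanged (d19 unchanged, d35 unchanged); reused cached 0 without running.
  d39: checked — values it read are unchanged (d38 unchanged); reused cached 0 without running.

Key observation: the cutoff stops propagation at d9 — its inputs' values are unchanged, so it reuses its cache.

New value of d39: 0.
Derived signals that run: d1, d4, d6, d10, d13, d14, d17, d19 — 8 in total.
Values that change: s2, d1, d6, d10, d13, d14.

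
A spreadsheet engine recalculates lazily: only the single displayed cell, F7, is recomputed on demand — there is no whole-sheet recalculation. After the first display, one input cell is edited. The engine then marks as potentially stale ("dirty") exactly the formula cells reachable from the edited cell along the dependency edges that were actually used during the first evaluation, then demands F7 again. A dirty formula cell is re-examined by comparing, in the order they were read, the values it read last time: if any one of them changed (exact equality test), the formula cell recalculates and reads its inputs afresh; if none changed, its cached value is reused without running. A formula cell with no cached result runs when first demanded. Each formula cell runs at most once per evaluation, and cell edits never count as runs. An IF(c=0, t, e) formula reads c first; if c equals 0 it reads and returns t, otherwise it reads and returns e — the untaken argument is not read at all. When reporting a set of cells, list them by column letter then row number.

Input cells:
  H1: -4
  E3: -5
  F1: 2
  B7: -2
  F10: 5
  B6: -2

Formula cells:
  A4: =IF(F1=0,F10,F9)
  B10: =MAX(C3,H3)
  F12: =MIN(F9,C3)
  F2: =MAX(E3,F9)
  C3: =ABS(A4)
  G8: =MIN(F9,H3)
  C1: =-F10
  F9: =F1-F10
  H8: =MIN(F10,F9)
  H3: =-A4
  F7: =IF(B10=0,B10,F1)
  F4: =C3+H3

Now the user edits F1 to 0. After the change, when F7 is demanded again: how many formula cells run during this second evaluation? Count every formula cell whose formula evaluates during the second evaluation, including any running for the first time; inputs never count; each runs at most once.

First evaluation (everything demanded from the output):
  F9 = 2 - 5 = -3
  A4 = IF(F1=0: F1=2 -> else branch F9) = -3
  C3 = ABS(-3) = 3
  H3 = -(-3) = 3
  B10 = MAX(3, 3) = 3
  F7 = IF(B10=0: B10=3 -> else branch F1) = 2

Propagation after the edit:
  F9: marked dirty but never re-examined — demand shifted away from it.
  A4: runs — F1 2->0; result 5.
  C3: runs — A4 -3->5; result 5.
  H3: runs — A4 -3->5; result -5.
  B10: runs — C3 3->5; H3 3->-5; result 5.
  F7: runs — B10 3->5; F1 2->0; result 0.

Key observation: a condition flipped, so demand moved to the other branch — F9 is never re-examined.

Formula cells that run: A4, B10, C3, F7, H3 — 5 in total.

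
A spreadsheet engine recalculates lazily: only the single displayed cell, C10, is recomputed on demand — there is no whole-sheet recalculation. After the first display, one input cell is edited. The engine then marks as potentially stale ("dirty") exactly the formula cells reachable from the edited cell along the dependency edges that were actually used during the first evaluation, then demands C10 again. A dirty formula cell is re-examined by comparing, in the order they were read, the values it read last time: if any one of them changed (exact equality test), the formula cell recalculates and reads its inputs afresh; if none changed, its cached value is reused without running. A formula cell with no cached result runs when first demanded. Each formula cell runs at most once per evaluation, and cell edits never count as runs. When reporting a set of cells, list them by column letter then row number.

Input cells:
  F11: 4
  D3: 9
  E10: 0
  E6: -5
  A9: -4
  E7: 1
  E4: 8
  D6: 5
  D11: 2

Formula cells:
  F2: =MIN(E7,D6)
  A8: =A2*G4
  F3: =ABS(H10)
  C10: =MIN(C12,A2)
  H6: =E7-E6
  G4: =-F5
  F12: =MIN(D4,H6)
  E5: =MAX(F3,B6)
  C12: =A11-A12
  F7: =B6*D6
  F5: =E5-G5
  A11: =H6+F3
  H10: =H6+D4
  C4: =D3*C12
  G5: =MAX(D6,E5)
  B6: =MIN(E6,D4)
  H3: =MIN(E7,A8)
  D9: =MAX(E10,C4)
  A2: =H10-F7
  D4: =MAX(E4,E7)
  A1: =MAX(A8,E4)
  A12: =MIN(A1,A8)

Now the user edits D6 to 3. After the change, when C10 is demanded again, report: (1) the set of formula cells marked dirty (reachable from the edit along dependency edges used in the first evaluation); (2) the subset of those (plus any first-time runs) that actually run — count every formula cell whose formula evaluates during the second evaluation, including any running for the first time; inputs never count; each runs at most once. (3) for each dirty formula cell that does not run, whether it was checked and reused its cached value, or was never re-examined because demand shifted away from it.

Marked dirty: A1, A2, A8, A12, C10, C12, F5, F7, G4, G5.
Formula cells that run: A2, A8, C10, F7, G5 — 5 in total.
Checked but reused from cache: A1, A12, C12, F5, G4.
Key observation: the cutoff stops propagation at F5 — its inputs' values are unchanged, so it reuses its cache.

First evaluation (everything demanded from the output):
  D4 = MAX(8, 1) = 8
  B6 = MIN(-5, 8) = -5
  F7 = -5 * 5 = -25
  H6 = 1 - -5 = 6
  H10 = 6 + 8 = 14
  A2 = 14 - -25 = 39
  F3 = ABS(14) = 14
  A11 = 6 + 14 = 20
  E5 = MAX(14, -5) = 14
  G5 = MAX(5, 14) = 14
  F5 = 14 - 14 = 0
  G4 = -(0) = 0
  A8 = 39 * 0 = 0
  A1 = MAX(0, 8) = 8
  A12 = MIN(8, 0) = 0
  C12 = 20 - 0 = 20
  C10 = MIN(20, 39) = 20

Propagation after the edit:
  F7: runs — D6 5->3; result -15.
  A2: runs — F7 -25->-15; result 29.
  G5: runs — D6 5->3; result 14 (same value as before).
  F5: checked — values it read are unchanged (E5 unchanged, G5 unchanged); reused cached 0 without running.
  G4: checked — values it read are unchanged (F5 unchanged); reused cached 0 without running.
  A8: runs — A2 39->29; result 0 (same value as before).
  A1: checked — values it read are unchanged (A8 unchanged, E4 unchanged); reused cached 8 without running.
  A12: checked — values it read are unchanged (A1 unchanged, A8 unchanged); reused cached 0 without running.
  C12: checked — values it read are unchanged (A11 unchanged, A12 unchanged); reused cached 20 without running.
  C10: runs — A2 39->29; result 20 (same value as before).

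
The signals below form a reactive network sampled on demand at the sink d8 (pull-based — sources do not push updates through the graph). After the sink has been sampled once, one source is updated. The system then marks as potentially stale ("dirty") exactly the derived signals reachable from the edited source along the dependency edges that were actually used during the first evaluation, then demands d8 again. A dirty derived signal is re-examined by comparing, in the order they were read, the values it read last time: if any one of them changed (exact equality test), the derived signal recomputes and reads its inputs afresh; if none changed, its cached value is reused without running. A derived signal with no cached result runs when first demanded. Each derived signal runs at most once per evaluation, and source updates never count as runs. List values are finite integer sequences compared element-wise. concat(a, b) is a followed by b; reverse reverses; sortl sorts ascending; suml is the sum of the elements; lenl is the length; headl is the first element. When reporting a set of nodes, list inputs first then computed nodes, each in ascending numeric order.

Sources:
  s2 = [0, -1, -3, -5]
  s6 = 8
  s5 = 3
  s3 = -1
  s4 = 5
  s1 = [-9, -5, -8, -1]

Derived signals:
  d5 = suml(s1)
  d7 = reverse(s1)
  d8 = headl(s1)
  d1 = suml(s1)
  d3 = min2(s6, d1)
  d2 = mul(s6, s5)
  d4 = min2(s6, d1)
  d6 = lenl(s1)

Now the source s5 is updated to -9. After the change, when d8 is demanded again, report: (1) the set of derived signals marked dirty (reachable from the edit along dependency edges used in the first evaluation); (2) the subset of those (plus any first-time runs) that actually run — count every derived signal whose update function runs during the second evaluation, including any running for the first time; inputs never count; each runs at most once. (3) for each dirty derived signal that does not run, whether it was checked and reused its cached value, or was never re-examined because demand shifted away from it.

Initial pass — values computed on the first demand:
  d8 = headl([-9, -5, -8, -1]) = -9

Second demand — change propagation:
  no demanded computation ever read s5, so the edit dirties nothing and nothing runs.

The important point: nothing the output needs ever reads s5, so the edit is invisible to it.

Dirty set: none.
Run set: none (0 run).
All dirty derived signals ended up running.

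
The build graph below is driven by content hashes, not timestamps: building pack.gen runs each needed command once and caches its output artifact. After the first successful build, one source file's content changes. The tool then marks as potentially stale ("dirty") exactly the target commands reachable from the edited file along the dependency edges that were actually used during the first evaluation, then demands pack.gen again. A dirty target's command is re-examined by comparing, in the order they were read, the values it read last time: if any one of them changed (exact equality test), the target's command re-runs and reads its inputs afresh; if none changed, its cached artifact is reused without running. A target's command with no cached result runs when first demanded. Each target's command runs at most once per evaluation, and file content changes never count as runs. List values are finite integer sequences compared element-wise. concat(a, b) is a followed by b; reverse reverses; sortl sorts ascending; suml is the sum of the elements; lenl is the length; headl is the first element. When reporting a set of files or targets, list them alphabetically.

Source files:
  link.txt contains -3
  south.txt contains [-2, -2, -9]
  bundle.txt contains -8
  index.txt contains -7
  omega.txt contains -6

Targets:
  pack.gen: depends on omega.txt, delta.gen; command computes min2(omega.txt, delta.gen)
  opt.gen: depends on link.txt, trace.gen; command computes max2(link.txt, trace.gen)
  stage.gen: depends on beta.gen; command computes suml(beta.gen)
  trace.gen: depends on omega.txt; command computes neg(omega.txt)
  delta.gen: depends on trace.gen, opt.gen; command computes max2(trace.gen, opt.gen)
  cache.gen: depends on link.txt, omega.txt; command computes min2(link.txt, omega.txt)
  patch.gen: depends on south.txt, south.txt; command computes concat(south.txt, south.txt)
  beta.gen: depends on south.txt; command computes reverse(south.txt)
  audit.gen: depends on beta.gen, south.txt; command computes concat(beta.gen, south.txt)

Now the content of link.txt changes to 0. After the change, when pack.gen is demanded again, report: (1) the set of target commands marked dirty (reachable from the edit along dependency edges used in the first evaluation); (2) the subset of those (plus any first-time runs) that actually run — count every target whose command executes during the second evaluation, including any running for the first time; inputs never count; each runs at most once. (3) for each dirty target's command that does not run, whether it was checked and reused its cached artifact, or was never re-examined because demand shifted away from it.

Dirty set: delta.gen, opt.gen, pack.gen.
Run set: opt.gen (1 run).
Re-examined without running (cache reused): delta.gen, pack.gen.
The important point: opt.gen recomputes to an identical value, and the output ends up unchanged.

Initial pass — values computed on the first demand:
  trace.gen = neg(-6) = 6
  opt.gen = max2(-3, 6) = 6
  delta.gen = max2(6, 6) = 6
  pack.gen = min2(-6, 6) = -6

Second demand — change propagation:
  opt.gen: re-runs because link.txt -3->0; new result 6 (unchanged).
  delta.gen: re-examined; everything it read last time is the same (trace.gen unchanged, opt.gen unchanged) — cache 6 kept, no run.
  pack.gen: re-examined; everything it read last time is the same (omega.txt unchanged, delta.gen unchanged) — cache -6 kept, no run.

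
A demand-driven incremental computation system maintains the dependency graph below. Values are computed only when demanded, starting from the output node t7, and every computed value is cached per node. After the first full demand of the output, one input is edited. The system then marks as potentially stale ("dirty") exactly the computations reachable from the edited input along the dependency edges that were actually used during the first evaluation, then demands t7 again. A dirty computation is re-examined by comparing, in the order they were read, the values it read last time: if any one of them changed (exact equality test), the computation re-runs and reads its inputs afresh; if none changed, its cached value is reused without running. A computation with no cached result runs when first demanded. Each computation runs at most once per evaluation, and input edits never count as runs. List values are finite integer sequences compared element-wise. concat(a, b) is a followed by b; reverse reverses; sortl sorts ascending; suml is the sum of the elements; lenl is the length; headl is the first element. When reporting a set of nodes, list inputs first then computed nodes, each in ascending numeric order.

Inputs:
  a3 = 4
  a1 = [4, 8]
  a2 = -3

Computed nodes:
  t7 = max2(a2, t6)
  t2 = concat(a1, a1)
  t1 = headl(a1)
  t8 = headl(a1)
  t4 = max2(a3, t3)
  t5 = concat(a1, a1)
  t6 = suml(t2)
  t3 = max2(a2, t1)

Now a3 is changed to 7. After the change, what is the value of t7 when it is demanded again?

New value of t7: 24.
Key observation: a3 is never demanded by the output, so the edit triggers no recomputation at all.

First evaluation (everything demanded from the output):
  t2 = concat([4, 8], [4, 8]) = [4, 8, 4, 8]
  t6 = suml([4, 8, 4, 8]) = 24
  t7 = max2(-3, 24) = 24

Propagation after the edit:
  a3 feeds no computation that the output demands — nothing is marked dirty and nothing runs.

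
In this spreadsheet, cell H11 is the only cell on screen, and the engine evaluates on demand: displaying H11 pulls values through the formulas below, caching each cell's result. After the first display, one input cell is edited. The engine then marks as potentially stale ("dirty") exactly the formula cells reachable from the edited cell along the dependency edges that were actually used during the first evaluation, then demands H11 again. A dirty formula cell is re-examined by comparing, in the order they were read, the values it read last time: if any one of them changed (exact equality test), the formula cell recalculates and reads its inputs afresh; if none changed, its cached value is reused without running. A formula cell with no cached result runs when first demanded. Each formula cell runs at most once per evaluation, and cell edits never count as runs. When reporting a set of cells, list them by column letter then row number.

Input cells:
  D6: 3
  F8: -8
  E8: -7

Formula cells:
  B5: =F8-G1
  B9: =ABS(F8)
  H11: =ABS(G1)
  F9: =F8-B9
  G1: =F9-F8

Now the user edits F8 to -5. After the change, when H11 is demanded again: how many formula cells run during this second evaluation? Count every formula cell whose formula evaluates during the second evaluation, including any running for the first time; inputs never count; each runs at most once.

Initial pass — values computed on the first demand:
  B9 = ABS(-8) = 8
  F9 = -8 - 8 = -16
  G1 = -16 - -8 = -8
  H11 = ABS(-8) = 8

Second demand — change propagation:
  B9: re-runs because F8 -8->-5; new result 5.
  F9: re-runs because F8 -8->-5; B9 8->5; new result -10.
  G1: re-runs because F9 -16->-10; F8 -8->-5; new result -5.
  H11: re-runs because G1 -8->-5; new result 5.

Run set: B9, F9, G1, H11 (4 run).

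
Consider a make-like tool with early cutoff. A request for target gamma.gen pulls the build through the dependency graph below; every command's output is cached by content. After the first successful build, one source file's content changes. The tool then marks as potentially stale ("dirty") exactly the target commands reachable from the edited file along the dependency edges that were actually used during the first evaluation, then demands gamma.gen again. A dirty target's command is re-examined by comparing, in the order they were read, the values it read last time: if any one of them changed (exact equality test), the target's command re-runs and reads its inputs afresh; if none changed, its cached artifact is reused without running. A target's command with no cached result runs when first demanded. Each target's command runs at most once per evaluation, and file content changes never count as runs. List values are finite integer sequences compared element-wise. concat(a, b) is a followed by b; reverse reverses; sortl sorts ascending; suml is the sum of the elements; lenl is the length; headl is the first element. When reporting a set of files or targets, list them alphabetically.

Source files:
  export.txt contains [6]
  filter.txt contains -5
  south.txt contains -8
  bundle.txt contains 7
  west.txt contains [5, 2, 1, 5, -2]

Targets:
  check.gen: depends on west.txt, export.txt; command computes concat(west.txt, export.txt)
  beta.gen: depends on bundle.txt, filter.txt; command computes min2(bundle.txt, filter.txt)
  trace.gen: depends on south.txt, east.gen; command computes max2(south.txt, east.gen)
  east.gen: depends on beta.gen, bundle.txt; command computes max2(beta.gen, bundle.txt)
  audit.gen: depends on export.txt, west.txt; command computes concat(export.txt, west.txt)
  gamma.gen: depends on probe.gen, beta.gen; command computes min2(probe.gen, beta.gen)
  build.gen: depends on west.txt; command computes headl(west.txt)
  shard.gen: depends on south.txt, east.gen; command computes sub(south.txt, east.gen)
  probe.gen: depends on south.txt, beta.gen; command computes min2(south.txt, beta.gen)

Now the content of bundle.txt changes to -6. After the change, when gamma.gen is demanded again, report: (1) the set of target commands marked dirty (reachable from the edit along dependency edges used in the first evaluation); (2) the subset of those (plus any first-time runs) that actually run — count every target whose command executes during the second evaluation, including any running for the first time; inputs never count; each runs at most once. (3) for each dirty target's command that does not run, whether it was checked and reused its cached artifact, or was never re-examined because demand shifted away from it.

First demand of the output computes:
  beta.gen = min2(7, -5) = -5
  probe.gen = min2(-8, -5) = -8
  gamma.gen = min2(-8, -5) = -8

After the edit, cleaning proceeds:
  beta.gen: a read changed (bundle.txt 7->-6) — executes, giving -6.
  probe.gen: a read changed (beta.gen -5->-6) — executes, giving -8 — identical to its old value.
  gamma.gen: a read changed (beta.gen -5->-6) — executes, giving -8 — identical to its old value.

The edit dirties: beta.gen, gamma.gen, probe.gen.
3 target commands run: beta.gen, gamma.gen, probe.gen.
No dirty target's command escaped a run.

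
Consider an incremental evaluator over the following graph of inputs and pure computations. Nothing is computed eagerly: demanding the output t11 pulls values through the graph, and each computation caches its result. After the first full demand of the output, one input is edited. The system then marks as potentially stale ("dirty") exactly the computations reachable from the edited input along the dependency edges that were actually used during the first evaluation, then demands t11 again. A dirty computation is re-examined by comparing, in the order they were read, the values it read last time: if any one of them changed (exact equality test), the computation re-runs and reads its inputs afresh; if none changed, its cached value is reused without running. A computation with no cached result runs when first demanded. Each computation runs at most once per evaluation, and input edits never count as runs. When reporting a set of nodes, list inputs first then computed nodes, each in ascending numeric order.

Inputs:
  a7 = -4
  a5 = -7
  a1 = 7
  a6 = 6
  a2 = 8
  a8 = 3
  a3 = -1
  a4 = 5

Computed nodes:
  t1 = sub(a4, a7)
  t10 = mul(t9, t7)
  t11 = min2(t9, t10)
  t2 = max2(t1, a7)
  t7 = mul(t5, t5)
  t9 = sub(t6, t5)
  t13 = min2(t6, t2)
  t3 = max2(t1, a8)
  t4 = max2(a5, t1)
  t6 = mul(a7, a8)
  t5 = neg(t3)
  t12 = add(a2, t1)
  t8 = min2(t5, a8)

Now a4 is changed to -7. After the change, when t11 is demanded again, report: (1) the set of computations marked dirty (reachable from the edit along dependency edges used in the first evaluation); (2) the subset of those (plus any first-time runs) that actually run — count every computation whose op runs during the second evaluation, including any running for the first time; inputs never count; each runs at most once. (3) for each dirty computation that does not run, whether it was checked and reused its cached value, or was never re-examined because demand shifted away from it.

Dirty set: t1, t3, t5, t7, t9, t10, t11.
Run set: t1, t3, t5, t7, t9, t10, t11 (7 run).
All dirty computations ended up running.

Initial pass — values computed on the first demand:
  t1 = sub(5, -4) = 9
  t3 = max2(9, 3) = 9
  t5 = neg(9) = -9
  t6 = mul(-4, 3) = -12
  t7 = mul(-9, -9) = 81
  t9 = sub(-12, -9) = -3
  t10 = mul(-3, 81) = -243
  t11 = min2(-3, -243) = -243

Second demand — change propagation:
  t1: re-runs because a4 5->-7; new result -3.
  t3: re-runs because t1 9->-3; new result 3.
  t5: re-runs because t3 9->3; new result -3.
  t7: re-runs because t5 -9->-3; t5 -9->-3; new result 9.
  t9: re-runs because t5 -9->-3; new result -9.
  t10: re-runs because t9 -3->-9; t7 81->9; new result -81.
  t11: re-runs because t9 -3->-9; t10 -243->-81; new result -81.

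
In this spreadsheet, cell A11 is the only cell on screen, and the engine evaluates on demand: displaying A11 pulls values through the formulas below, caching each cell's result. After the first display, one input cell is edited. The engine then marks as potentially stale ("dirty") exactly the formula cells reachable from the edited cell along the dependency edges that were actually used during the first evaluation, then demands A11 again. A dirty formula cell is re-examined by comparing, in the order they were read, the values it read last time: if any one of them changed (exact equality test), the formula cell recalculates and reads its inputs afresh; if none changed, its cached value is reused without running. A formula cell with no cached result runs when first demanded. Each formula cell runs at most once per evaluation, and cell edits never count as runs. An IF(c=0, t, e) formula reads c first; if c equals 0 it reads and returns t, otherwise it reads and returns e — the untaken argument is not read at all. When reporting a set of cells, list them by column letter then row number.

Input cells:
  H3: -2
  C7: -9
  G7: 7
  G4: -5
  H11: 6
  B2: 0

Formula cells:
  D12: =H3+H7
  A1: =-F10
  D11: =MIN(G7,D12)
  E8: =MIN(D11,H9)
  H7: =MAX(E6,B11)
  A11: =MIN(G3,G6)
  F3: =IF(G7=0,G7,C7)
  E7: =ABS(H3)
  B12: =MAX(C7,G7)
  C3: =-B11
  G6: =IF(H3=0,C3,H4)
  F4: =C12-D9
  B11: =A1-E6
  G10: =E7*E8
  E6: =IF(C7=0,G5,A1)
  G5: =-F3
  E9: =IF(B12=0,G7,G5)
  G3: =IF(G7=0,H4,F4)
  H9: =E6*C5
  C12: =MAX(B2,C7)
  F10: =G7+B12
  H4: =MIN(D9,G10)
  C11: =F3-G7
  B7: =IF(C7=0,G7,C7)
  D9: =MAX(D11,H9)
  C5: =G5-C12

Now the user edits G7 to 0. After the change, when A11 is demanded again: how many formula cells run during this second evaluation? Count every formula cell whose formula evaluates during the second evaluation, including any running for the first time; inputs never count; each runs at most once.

Run set: A1, A11, B11, B12, C5, D9, D11, E6, E8, F3, F10, G3, G5, G6, G10, H4, H7, H9 (18 run).
The important point: the flipped condition redirects demand; F4 is left stale, never re-checked.

Initial pass — values computed on the first demand:
  B12 = MAX(-9, 7) = 7
  C12 = MAX(0, -9) = 0
  E7 = ABS(-2) = 2
  F3 = IF(G7=0: G7=7 -> else branch C7) = -9
  F10 = 7 + 7 = 14
  A1 = -(14) = -14
  G5 = -(-9) = 9
  C5 = 9 - 0 = 9
  E6 = IF(C7=0: C7=-9 -> else branch A1) = -14
  B11 = -14 - -14 = 0
  H7 = MAX(-14, 0) = 0
  D12 = -2 + 0 = -2
  D11 = MIN(7, -2) = -2
  H9 = -14 * 9 = -126
  D9 = MAX(-2, -126) = -2
  E8 = MIN(-2, -126) = -126
  F4 = 0 - -2 = 2
  G10 = 2 * -126 = -252
  H4 = MIN(-2, -252) = -252
  G3 = IF(G7=0: G7=7 -> else branch F4) = 2
  G6 = IF(H3=0: H3=-2 -> else branch H4) = -252
  A11 = MIN(2, -252) = -252

Second demand — change propagation:
  B12: re-runs because G7 7->0; new result 0.
  F3: re-runs because G7 7->0; new result 0.
  F10: re-runs because G7 7->0; B12 7->0; new result 0.
  A1: re-runs because F10 14->0; new result 0.
  G5: re-runs because F3 -9->0; new result 0.
  C5: re-runs because G5 9->0; new result 0.
  E6: re-runs because A1 -14->0; new result 0.
  B11: re-runs because A1 -14->0; E6 -14->0; new result 0 (unchanged).
  H7: re-runs because E6 -14->0; new result 0 (unchanged).
  D12: re-examined; everything it read last time is the same (H3 unchanged, H7 unchanged) — cache -2 kept, no run.
  D11: re-runs because G7 7->0; new result -2 (unchanged).
  H9: re-runs because E6 -14->0; C5 9->0; new result 0.
  D9: re-runs because H9 -126->0; new result 0.
  E8: re-runs because H9 -126->0; new result -2.
  F4: dirty yet unreached — the second evaluation never asks for it.
  G10: re-runs because E8 -126->-2; new result -4.
  H4: re-runs because D9 -2->0; G10 -252->-4; new result -4.
  G3: re-runs because G7 7->0; new result -4.
  G6: re-runs because H4 -252->-4; new result -4.
  A11: re-runs because G3 2->-4; G6 -252->-4; new result -4.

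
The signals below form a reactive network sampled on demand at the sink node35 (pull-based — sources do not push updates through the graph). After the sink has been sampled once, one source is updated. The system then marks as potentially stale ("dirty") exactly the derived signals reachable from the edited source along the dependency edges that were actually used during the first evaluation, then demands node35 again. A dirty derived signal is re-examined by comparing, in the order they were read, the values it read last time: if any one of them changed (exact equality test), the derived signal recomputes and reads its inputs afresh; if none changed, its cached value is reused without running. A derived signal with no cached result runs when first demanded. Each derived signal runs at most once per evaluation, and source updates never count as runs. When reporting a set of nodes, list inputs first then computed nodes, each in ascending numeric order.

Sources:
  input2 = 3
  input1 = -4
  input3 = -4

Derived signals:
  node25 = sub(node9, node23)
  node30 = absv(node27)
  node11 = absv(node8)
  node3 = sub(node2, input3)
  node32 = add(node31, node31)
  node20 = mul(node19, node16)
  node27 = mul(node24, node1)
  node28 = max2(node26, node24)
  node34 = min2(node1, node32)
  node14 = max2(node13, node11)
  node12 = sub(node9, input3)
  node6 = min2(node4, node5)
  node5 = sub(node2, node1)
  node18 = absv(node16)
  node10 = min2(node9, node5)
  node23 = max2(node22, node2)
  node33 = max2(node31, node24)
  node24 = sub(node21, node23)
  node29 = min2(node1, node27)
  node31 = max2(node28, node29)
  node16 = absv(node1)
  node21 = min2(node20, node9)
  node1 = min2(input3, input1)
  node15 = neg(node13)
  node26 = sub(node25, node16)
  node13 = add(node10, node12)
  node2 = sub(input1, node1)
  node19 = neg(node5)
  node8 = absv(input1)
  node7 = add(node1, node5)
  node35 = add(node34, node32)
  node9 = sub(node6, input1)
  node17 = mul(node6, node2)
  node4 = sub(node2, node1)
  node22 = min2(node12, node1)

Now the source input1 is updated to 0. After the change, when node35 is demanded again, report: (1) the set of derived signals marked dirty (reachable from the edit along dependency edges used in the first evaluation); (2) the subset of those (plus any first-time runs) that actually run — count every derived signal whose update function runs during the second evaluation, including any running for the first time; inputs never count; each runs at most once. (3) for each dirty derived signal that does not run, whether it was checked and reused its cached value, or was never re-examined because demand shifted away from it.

Initial pass — values computed on the first demand:
  node1 = min2(-4, -4) = -4
  node2 = sub(-4, -4) = 0
  node4 = sub(0, -4) = 4
  node5 = sub(0, -4) = 4
  node6 = min2(4, 4) = 4
  node9 = sub(4, -4) = 8
  node12 = sub(8, -4) = 12
  node16 = absv(-4) = 4
  node19 = neg(4) = -4
  node20 = mul(-4, 4) = -16
  node21 = min2(-16, 8) = -16
  node22 = min2(12, -4) = -4
  node23 = max2(-4, 0) = 0
  node24 = sub(-16, 0) = -16
  node25 = sub(8, 0) = 8
  node26 = sub(8, 4) = 4
  node27 = mul(-16, -4) = 64
  node28 = max2(4, -16) = 4
  node29 = min2(-4, 64) = -4
  node31 = max2(4, -4) = 4
  node32 = add(4, 4) = 8
  node34 = min2(-4, 8) = -4
  node35 = add(-4, 8) = 4

Second demand — change propagation:
  node1: re-runs because input1 -4->0; new result -4 (unchanged).
  node2: re-runs because input1 -4->0; new result 4.
  node4: re-runs because node2 0->4; new result 8.
  node5: re-runs because node2 0->4; new result 8.
  node6: re-runs because node4 4->8; node5 4->8; new result 8.
  node9: re-runs because node6 4->8; input1 -4->0; new result 8 (unchanged).
  node12: re-examined; everything it read last time is the same (node9 unchanged, input3 unchanged) — cache 12 kept, no run.
  node16: re-examined; everything it read last time is the same (node1 unchanged) — cache 4 kept, no run.
  node19: re-runs because node5 4->8; new result -8.
  node20: re-runs because node19 -4->-8; new result -32.
  node21: re-runs because node20 -16->-32; new result -32.
  node22: re-examined; everything it read last time is the same (node12 unchanged, node1 unchanged) — cache -4 kept, no run.
  node23: re-runs because node2 0->4; new result 4.
  node24: re-runs because node21 -16->-32; node23 0->4; new result -36.
  node25: re-runs because node23 0->4; new result 4.
  node26: re-runs because node25 8->4; new result 0.
  node27: re-runs because node24 -16->-36; new result 144.
  node28: re-runs because node26 4->0; node24 -16->-36; new result 0.
  node29: re-runs because node27 64->144; new result -4 (unchanged).
  node31: re-runs because node28 4->0; new result 0.
  node32: re-runs because node31 4->0; node31 4->0; new result 0.
  node34: re-runs because node32 8->0; new result -4 (unchanged).
  node35: re-runs because node32 8->0; new result -4.

The important point: at node12 every value read last time is unchanged, so the dirty flag clears without a run.

Dirty set: node1, node2, node4, node5, node6, node9, node12, node16, node19, node20, node21, node22, node23, node24, node25, node26, node27, node28, node29, node31, node32, node34, node35.
Run set: node1, node2, node4, node5, node6, node9, node19, node20, node21, node23, node24, node25, node26, node27, node28, node29, node31, node32, node34, node35 (20 run).
Re-examined without running (cache reused): node12, node16, node22.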